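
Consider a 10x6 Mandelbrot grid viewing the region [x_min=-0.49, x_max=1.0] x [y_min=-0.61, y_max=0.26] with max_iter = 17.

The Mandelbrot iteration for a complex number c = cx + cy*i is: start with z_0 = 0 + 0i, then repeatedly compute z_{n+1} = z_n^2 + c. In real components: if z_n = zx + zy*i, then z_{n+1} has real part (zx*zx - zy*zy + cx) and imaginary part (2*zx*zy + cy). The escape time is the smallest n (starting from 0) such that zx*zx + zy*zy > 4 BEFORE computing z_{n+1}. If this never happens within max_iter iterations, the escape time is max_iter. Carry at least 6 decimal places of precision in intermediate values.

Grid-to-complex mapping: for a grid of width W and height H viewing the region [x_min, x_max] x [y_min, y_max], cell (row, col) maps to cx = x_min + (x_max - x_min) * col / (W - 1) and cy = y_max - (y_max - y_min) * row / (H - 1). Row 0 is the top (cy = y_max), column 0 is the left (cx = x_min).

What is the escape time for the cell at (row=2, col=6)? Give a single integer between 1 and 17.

z_0 = 0 + 0i, c = 0.5033 + -0.0880i
Iter 1: z = 0.5033 + -0.0880i, |z|^2 = 0.2611
Iter 2: z = 0.7489 + -0.1766i, |z|^2 = 0.5921
Iter 3: z = 1.0331 + -0.3525i, |z|^2 = 1.1915
Iter 4: z = 1.4463 + -0.8163i, |z|^2 = 2.7581
Iter 5: z = 1.9287 + -2.4492i, |z|^2 = 9.7184
Escaped at iteration 5

Answer: 5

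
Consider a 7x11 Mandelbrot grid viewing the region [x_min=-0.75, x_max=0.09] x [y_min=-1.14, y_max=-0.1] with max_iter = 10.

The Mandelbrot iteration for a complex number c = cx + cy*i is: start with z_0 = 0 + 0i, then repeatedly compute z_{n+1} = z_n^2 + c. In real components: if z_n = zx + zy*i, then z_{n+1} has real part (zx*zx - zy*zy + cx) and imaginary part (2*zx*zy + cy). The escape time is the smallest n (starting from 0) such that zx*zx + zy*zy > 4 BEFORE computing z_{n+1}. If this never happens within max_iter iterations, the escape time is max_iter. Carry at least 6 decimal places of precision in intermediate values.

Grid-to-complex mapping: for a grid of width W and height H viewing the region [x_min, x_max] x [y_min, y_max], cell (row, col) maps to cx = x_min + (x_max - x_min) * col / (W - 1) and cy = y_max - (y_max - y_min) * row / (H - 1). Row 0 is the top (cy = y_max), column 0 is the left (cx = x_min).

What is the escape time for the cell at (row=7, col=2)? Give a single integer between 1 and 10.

z_0 = 0 + 0i, c = -0.4700 + -0.8280i
Iter 1: z = -0.4700 + -0.8280i, |z|^2 = 0.9065
Iter 2: z = -0.9347 + -0.0497i, |z|^2 = 0.8761
Iter 3: z = 0.4012 + -0.7351i, |z|^2 = 0.7014
Iter 4: z = -0.8495 + -1.4178i, |z|^2 = 2.7318
Iter 5: z = -1.7586 + 1.5808i, |z|^2 = 5.5916
Escaped at iteration 5

Answer: 5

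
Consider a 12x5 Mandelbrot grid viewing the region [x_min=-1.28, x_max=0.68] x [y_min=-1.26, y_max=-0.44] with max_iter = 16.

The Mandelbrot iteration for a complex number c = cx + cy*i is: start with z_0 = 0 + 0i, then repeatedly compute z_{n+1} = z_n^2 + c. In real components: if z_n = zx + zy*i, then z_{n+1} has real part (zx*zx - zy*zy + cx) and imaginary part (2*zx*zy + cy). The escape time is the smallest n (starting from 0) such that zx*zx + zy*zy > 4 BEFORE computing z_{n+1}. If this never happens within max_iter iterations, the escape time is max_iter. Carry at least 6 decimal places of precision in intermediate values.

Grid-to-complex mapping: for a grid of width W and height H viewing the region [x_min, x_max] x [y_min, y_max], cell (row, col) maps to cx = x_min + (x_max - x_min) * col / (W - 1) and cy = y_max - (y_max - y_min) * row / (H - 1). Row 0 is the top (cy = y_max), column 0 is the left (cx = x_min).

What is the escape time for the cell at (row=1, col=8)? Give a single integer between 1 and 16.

Answer: 16

Derivation:
z_0 = 0 + 0i, c = 0.1455 + -0.6450i
Iter 1: z = 0.1455 + -0.6450i, |z|^2 = 0.4372
Iter 2: z = -0.2494 + -0.8326i, |z|^2 = 0.7555
Iter 3: z = -0.4856 + -0.2297i, |z|^2 = 0.2886
Iter 4: z = 0.3285 + -0.4219i, |z|^2 = 0.2860
Iter 5: z = 0.0754 + -0.9223i, |z|^2 = 0.8562
Iter 6: z = -0.6994 + -0.7840i, |z|^2 = 1.1038
Iter 7: z = 0.0200 + 0.4517i, |z|^2 = 0.2044
Iter 8: z = -0.0582 + -0.6269i, |z|^2 = 0.3964
Iter 9: z = -0.2442 + -0.5721i, |z|^2 = 0.3869
Iter 10: z = -0.1222 + -0.3656i, |z|^2 = 0.1486
Iter 11: z = 0.0267 + -0.5557i, |z|^2 = 0.3095
Iter 12: z = -0.1626 + -0.6747i, |z|^2 = 0.4817
Iter 13: z = -0.2833 + -0.4256i, |z|^2 = 0.2614
Iter 14: z = 0.0446 + -0.4038i, |z|^2 = 0.1651
Iter 15: z = -0.0156 + -0.6810i, |z|^2 = 0.4641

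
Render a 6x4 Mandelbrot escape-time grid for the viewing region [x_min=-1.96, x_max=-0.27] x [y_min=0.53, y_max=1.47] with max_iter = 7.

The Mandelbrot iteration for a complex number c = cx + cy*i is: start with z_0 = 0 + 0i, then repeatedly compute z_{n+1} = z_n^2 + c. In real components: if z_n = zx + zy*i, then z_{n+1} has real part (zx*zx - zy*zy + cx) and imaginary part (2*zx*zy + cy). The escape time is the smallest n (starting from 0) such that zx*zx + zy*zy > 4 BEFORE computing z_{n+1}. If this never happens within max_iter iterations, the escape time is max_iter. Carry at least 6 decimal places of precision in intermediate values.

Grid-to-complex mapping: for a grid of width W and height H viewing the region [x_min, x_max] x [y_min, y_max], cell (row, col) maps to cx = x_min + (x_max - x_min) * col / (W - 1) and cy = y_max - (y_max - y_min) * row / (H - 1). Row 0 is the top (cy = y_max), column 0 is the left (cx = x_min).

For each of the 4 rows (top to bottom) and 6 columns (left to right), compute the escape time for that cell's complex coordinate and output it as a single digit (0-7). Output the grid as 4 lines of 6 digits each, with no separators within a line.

Answer: 112222
122334
133347
133577

Derivation:
(row=0, col=0): c = -1.9600 + 1.4700i → escape time 1
(row=0, col=1): c = -1.6220 + 1.4700i → escape time 1
(row=0, col=2): c = -1.2840 + 1.4700i → escape time 2
(row=0, col=3): c = -0.9460 + 1.4700i → escape time 2
(row=0, col=4): c = -0.6080 + 1.4700i → escape time 2
(row=0, col=5): c = -0.2700 + 1.4700i → escape time 2
(row=1, col=0): c = -1.9600 + 1.1567i → escape time 1
(row=1, col=1): c = -1.6220 + 1.1567i → escape time 2
(row=1, col=2): c = -1.2840 + 1.1567i → escape time 2
(row=1, col=3): c = -0.9460 + 1.1567i → escape time 3
(row=1, col=4): c = -0.6080 + 1.1567i → escape time 3
(row=1, col=5): c = -0.2700 + 1.1567i → escape time 4
(row=2, col=0): c = -1.9600 + 0.8433i → escape time 1
(row=2, col=1): c = -1.6220 + 0.8433i → escape time 3
(row=2, col=2): c = -1.2840 + 0.8433i → escape time 3
(row=2, col=3): c = -0.9460 + 0.8433i → escape time 3
(row=2, col=4): c = -0.6080 + 0.8433i → escape time 4
(row=2, col=5): c = -0.2700 + 0.8433i → escape time 7
(row=3, col=0): c = -1.9600 + 0.5300i → escape time 1
(row=3, col=1): c = -1.6220 + 0.5300i → escape time 3
(row=3, col=2): c = -1.2840 + 0.5300i → escape time 3
(row=3, col=3): c = -0.9460 + 0.5300i → escape time 5
(row=3, col=4): c = -0.6080 + 0.5300i → escape time 7
(row=3, col=5): c = -0.2700 + 0.5300i → escape time 7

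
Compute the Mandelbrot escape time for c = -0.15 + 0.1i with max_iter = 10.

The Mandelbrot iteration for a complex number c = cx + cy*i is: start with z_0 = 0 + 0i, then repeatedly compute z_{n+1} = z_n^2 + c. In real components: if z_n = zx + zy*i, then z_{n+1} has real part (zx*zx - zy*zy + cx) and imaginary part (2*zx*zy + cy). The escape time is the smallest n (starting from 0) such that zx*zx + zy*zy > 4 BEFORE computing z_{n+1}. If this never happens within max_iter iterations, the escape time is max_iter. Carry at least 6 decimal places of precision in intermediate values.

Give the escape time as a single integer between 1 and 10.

Answer: 10

Derivation:
z_0 = 0 + 0i, c = -0.1500 + 0.1000i
Iter 1: z = -0.1500 + 0.1000i, |z|^2 = 0.0325
Iter 2: z = -0.1375 + 0.0700i, |z|^2 = 0.0238
Iter 3: z = -0.1360 + 0.0808i, |z|^2 = 0.0250
Iter 4: z = -0.1380 + 0.0780i, |z|^2 = 0.0251
Iter 5: z = -0.1370 + 0.0785i, |z|^2 = 0.0249
Iter 6: z = -0.1374 + 0.0785i, |z|^2 = 0.0250
Iter 7: z = -0.1373 + 0.0784i, |z|^2 = 0.0250
Iter 8: z = -0.1373 + 0.0785i, |z|^2 = 0.0250
Iter 9: z = -0.1373 + 0.0785i, |z|^2 = 0.0250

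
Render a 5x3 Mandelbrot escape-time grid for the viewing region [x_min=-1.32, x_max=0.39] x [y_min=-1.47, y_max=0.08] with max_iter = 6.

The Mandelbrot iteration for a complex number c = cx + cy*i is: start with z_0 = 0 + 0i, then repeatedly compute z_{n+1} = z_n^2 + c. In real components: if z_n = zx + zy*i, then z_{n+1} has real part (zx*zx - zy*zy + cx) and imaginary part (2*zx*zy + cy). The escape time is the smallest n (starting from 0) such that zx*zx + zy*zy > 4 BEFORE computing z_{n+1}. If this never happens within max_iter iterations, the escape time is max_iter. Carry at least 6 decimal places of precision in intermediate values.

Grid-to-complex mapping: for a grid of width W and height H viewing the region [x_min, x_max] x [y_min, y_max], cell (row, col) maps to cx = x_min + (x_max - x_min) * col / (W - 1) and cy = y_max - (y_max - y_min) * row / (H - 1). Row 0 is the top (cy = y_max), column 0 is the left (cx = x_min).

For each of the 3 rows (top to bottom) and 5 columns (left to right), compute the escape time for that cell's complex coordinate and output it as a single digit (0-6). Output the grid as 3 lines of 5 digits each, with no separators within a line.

(row=0, col=0): c = -1.3200 + 0.0800i → escape time 6
(row=0, col=1): c = -0.8925 + 0.0800i → escape time 6
(row=0, col=2): c = -0.4650 + 0.0800i → escape time 6
(row=0, col=3): c = -0.0375 + 0.0800i → escape time 6
(row=0, col=4): c = 0.3900 + 0.0800i → escape time 6
(row=1, col=0): c = -1.3200 + -0.6950i → escape time 3
(row=1, col=1): c = -0.8925 + -0.6950i → escape time 4
(row=1, col=2): c = -0.4650 + -0.6950i → escape time 6
(row=1, col=3): c = -0.0375 + -0.6950i → escape time 6
(row=1, col=4): c = 0.3900 + -0.6950i → escape time 6
(row=2, col=0): c = -1.3200 + -1.4700i → escape time 2
(row=2, col=1): c = -0.8925 + -1.4700i → escape time 2
(row=2, col=2): c = -0.4650 + -1.4700i → escape time 2
(row=2, col=3): c = -0.0375 + -1.4700i → escape time 2
(row=2, col=4): c = 0.3900 + -1.4700i → escape time 2

Answer: 66666
34666
22222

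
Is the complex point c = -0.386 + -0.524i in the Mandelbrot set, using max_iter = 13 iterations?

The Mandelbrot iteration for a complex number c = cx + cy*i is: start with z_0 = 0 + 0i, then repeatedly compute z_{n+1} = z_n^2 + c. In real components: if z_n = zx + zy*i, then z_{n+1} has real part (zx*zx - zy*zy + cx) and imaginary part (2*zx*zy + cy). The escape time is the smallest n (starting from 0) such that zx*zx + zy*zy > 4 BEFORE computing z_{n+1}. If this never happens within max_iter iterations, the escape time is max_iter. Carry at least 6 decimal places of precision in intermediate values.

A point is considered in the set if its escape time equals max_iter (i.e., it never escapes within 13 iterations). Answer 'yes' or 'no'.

Answer: yes

Derivation:
z_0 = 0 + 0i, c = -0.3860 + -0.5240i
Iter 1: z = -0.3860 + -0.5240i, |z|^2 = 0.4236
Iter 2: z = -0.5116 + -0.1195i, |z|^2 = 0.2760
Iter 3: z = -0.1386 + -0.4018i, |z|^2 = 0.1806
Iter 4: z = -0.5282 + -0.4127i, |z|^2 = 0.4493
Iter 5: z = -0.2773 + -0.0881i, |z|^2 = 0.0846
Iter 6: z = -0.3169 + -0.4752i, |z|^2 = 0.3262
Iter 7: z = -0.5114 + -0.2229i, |z|^2 = 0.3112
Iter 8: z = -0.1742 + -0.2961i, |z|^2 = 0.1180
Iter 9: z = -0.4433 + -0.4209i, |z|^2 = 0.3737
Iter 10: z = -0.3666 + -0.1508i, |z|^2 = 0.1572
Iter 11: z = -0.2744 + -0.4134i, |z|^2 = 0.2462
Iter 12: z = -0.4816 + -0.2972i, |z|^2 = 0.3203
Did not escape in 13 iterations → in set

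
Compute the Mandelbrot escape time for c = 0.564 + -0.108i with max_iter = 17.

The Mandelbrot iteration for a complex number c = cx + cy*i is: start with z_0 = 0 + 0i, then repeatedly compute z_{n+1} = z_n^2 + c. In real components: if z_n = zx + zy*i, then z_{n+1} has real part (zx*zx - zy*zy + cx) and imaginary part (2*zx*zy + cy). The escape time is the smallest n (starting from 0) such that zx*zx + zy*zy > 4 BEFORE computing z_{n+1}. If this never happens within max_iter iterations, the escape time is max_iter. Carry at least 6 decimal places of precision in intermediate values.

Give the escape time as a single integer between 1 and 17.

Answer: 4

Derivation:
z_0 = 0 + 0i, c = 0.5640 + -0.1080i
Iter 1: z = 0.5640 + -0.1080i, |z|^2 = 0.3298
Iter 2: z = 0.8704 + -0.2298i, |z|^2 = 0.8105
Iter 3: z = 1.2688 + -0.5081i, |z|^2 = 1.8681
Iter 4: z = 1.9158 + -1.3974i, |z|^2 = 5.6228
Escaped at iteration 4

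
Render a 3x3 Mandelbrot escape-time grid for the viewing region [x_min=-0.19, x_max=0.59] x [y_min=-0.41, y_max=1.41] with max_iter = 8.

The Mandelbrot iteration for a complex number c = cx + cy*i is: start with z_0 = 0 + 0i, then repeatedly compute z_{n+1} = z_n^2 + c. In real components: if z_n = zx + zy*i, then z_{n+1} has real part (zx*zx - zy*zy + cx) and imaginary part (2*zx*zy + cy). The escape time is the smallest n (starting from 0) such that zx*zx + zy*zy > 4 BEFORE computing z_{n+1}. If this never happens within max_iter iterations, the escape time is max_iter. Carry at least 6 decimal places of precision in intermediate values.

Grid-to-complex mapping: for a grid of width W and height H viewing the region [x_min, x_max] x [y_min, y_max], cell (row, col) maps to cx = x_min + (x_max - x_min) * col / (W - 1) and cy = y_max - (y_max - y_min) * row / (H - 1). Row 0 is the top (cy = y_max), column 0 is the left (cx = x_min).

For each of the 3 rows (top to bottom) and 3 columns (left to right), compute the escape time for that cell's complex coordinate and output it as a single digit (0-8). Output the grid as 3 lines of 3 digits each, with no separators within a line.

(row=0, col=0): c = -0.1900 + 1.4100i → escape time 2
(row=0, col=1): c = 0.2000 + 1.4100i → escape time 2
(row=0, col=2): c = 0.5900 + 1.4100i → escape time 2
(row=1, col=0): c = -0.1900 + 0.5000i → escape time 8
(row=1, col=1): c = 0.2000 + 0.5000i → escape time 8
(row=1, col=2): c = 0.5900 + 0.5000i → escape time 3
(row=2, col=0): c = -0.1900 + -0.4100i → escape time 8
(row=2, col=1): c = 0.2000 + -0.4100i → escape time 8
(row=2, col=2): c = 0.5900 + -0.4100i → escape time 4

Answer: 222
883
884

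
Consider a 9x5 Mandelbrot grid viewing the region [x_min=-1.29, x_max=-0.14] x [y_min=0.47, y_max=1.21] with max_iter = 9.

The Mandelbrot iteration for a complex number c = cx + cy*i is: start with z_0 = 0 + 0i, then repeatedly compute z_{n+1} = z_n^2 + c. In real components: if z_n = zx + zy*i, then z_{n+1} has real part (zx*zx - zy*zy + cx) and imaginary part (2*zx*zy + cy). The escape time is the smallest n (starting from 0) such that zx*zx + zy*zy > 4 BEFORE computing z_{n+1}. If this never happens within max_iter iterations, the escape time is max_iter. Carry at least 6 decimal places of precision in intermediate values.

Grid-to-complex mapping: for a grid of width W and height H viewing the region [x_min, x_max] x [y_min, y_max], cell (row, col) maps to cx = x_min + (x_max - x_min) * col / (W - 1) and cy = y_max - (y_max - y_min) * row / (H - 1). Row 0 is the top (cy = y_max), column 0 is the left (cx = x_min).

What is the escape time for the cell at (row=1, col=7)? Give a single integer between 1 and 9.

z_0 = 0 + 0i, c = -0.2838 + 1.0250i
Iter 1: z = -0.2838 + 1.0250i, |z|^2 = 1.1311
Iter 2: z = -1.2539 + 0.4433i, |z|^2 = 1.7687
Iter 3: z = 1.0919 + -0.0867i, |z|^2 = 1.1997
Iter 4: z = 0.9010 + 0.8357i, |z|^2 = 1.5100
Iter 5: z = -0.1703 + 2.5308i, |z|^2 = 6.4339
Escaped at iteration 5

Answer: 5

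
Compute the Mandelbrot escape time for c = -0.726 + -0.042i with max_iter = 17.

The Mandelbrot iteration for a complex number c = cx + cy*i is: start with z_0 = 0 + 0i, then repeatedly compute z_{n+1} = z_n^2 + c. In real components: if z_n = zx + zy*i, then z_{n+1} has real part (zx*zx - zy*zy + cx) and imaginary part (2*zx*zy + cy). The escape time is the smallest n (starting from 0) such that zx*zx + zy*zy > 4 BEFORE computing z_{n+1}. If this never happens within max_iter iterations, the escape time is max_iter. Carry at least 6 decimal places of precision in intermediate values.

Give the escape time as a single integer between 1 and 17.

Answer: 17

Derivation:
z_0 = 0 + 0i, c = -0.7260 + -0.0420i
Iter 1: z = -0.7260 + -0.0420i, |z|^2 = 0.5288
Iter 2: z = -0.2007 + 0.0190i, |z|^2 = 0.0406
Iter 3: z = -0.6861 + -0.0496i, |z|^2 = 0.4732
Iter 4: z = -0.2577 + 0.0261i, |z|^2 = 0.0671
Iter 5: z = -0.6602 + -0.0554i, |z|^2 = 0.4390
Iter 6: z = -0.2932 + 0.0312i, |z|^2 = 0.0869
Iter 7: z = -0.6410 + -0.0603i, |z|^2 = 0.4146
Iter 8: z = -0.3187 + 0.0353i, |z|^2 = 0.1028
Iter 9: z = -0.6257 + -0.0645i, |z|^2 = 0.3956
Iter 10: z = -0.3387 + 0.0387i, |z|^2 = 0.1162
Iter 11: z = -0.6128 + -0.0682i, |z|^2 = 0.3802
Iter 12: z = -0.3551 + 0.0416i, |z|^2 = 0.1279
Iter 13: z = -0.6016 + -0.0716i, |z|^2 = 0.3670
Iter 14: z = -0.3692 + 0.0441i, |z|^2 = 0.1383
Iter 15: z = -0.5916 + -0.0746i, |z|^2 = 0.3556
Iter 16: z = -0.3815 + 0.0462i, |z|^2 = 0.1477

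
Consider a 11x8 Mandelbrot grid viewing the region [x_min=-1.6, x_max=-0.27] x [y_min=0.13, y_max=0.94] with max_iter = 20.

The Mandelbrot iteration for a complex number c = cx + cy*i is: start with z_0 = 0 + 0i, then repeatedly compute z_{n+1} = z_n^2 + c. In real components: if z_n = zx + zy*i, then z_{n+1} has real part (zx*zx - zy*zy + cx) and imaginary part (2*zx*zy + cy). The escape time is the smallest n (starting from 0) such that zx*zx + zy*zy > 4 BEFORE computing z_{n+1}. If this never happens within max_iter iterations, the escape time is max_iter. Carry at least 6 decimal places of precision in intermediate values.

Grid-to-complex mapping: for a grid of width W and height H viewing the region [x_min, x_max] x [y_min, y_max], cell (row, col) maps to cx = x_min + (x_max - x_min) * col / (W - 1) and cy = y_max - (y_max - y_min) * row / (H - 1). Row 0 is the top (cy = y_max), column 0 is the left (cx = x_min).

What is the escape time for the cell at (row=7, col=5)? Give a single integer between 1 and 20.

z_0 = 0 + 0i, c = -0.9350 + 0.1300i
Iter 1: z = -0.9350 + 0.1300i, |z|^2 = 0.8911
Iter 2: z = -0.0777 + -0.1131i, |z|^2 = 0.0188
Iter 3: z = -0.9418 + 0.1476i, |z|^2 = 0.9087
Iter 4: z = -0.0699 + -0.1480i, |z|^2 = 0.0268
Iter 5: z = -0.9520 + 0.1507i, |z|^2 = 0.9290
Iter 6: z = -0.0514 + -0.1569i, |z|^2 = 0.0273
Iter 7: z = -0.9570 + 0.1461i, |z|^2 = 0.9371
Iter 8: z = -0.0406 + -0.1497i, |z|^2 = 0.0240
Iter 9: z = -0.9558 + 0.1421i, |z|^2 = 0.9337
Iter 10: z = -0.0417 + -0.1417i, |z|^2 = 0.0218
Iter 11: z = -0.9533 + 0.1418i, |z|^2 = 0.9290
Iter 12: z = -0.0463 + -0.1404i, |z|^2 = 0.0219
Iter 13: z = -0.9526 + 0.1430i, |z|^2 = 0.9279
Iter 14: z = -0.0480 + -0.1424i, |z|^2 = 0.0226
Iter 15: z = -0.9530 + 0.1437i, |z|^2 = 0.9288
Iter 16: z = -0.0475 + -0.1439i, |z|^2 = 0.0229
Iter 17: z = -0.9534 + 0.1437i, |z|^2 = 0.9297
Iter 18: z = -0.0466 + -0.1439i, |z|^2 = 0.0229
Iter 19: z = -0.9535 + 0.1434i, |z|^2 = 0.9298

Answer: 20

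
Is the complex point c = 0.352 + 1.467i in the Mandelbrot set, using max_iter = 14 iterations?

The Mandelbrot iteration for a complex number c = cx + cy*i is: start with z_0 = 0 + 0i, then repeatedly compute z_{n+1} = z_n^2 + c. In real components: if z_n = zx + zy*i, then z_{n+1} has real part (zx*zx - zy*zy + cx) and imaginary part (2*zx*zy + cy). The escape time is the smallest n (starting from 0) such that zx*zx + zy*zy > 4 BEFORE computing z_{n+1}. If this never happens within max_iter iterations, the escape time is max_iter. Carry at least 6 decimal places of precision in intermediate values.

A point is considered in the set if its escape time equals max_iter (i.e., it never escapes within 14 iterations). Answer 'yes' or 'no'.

z_0 = 0 + 0i, c = 0.3520 + 1.4670i
Iter 1: z = 0.3520 + 1.4670i, |z|^2 = 2.2760
Iter 2: z = -1.6762 + 2.4998i, |z|^2 = 9.0584
Escaped at iteration 2

Answer: no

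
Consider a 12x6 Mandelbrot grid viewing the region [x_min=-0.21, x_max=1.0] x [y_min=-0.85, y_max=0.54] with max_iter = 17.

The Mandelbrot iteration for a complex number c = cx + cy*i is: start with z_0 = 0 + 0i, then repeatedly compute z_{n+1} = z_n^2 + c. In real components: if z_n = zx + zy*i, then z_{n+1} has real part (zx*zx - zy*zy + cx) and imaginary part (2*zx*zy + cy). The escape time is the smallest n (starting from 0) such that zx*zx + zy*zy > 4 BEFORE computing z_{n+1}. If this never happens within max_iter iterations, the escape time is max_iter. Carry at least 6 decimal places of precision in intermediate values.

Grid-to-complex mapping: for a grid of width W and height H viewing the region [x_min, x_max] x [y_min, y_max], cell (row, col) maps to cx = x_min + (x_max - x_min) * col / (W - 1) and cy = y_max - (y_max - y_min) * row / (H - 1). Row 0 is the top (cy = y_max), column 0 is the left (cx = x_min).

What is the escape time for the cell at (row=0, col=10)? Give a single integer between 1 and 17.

z_0 = 0 + 0i, c = 0.8900 + 0.5400i
Iter 1: z = 0.8900 + 0.5400i, |z|^2 = 1.0837
Iter 2: z = 1.3905 + 1.5012i, |z|^2 = 4.1871
Escaped at iteration 2

Answer: 2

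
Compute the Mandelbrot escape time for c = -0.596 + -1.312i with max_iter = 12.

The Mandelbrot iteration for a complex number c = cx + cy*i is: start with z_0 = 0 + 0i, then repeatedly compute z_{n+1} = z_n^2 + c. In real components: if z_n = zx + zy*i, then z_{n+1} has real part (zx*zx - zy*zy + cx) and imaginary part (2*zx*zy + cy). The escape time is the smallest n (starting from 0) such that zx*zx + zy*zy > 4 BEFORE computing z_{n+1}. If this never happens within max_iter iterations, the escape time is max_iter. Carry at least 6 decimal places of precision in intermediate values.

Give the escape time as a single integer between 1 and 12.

z_0 = 0 + 0i, c = -0.5960 + -1.3120i
Iter 1: z = -0.5960 + -1.3120i, |z|^2 = 2.0766
Iter 2: z = -1.9621 + 0.2519i, |z|^2 = 3.9134
Iter 3: z = 3.1905 + -2.3005i, |z|^2 = 15.4717
Escaped at iteration 3

Answer: 3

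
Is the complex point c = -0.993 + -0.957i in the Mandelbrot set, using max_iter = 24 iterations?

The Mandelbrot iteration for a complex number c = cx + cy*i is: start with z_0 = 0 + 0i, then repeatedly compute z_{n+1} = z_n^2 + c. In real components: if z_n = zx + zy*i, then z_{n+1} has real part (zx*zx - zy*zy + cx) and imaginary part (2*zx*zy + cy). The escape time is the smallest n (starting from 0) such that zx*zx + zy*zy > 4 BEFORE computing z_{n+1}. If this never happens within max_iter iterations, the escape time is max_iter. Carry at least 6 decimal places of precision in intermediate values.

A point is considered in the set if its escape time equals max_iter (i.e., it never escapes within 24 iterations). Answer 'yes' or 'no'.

Answer: no

Derivation:
z_0 = 0 + 0i, c = -0.9930 + -0.9570i
Iter 1: z = -0.9930 + -0.9570i, |z|^2 = 1.9019
Iter 2: z = -0.9228 + 0.9436i, |z|^2 = 1.7419
Iter 3: z = -1.0318 + -2.6985i, |z|^2 = 8.3466
Escaped at iteration 3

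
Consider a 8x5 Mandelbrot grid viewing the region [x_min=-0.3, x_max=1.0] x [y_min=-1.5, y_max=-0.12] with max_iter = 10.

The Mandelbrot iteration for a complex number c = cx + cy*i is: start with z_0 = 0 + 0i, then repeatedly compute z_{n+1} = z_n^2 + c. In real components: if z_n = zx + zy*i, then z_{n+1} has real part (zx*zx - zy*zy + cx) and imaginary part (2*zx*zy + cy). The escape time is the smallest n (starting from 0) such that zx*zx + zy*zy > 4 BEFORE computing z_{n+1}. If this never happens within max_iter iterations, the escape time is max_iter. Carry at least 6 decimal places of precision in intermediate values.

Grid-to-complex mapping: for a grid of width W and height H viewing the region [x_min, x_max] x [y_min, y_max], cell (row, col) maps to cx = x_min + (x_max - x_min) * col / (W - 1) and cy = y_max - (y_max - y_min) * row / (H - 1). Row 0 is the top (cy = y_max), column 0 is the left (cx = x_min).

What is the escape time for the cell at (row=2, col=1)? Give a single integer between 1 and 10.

z_0 = 0 + 0i, c = -0.1143 + -0.8100i
Iter 1: z = -0.1143 + -0.8100i, |z|^2 = 0.6692
Iter 2: z = -0.7573 + -0.6249i, |z|^2 = 0.9640
Iter 3: z = 0.0688 + 0.1364i, |z|^2 = 0.0234
Iter 4: z = -0.1282 + -0.7912i, |z|^2 = 0.6425
Iter 5: z = -0.7239 + -0.6072i, |z|^2 = 0.8927
Iter 6: z = 0.0411 + 0.0691i, |z|^2 = 0.0065
Iter 7: z = -0.1174 + -0.8043i, |z|^2 = 0.6607
Iter 8: z = -0.7475 + -0.6212i, |z|^2 = 0.9446
Iter 9: z = 0.0585 + 0.1186i, |z|^2 = 0.0175

Answer: 10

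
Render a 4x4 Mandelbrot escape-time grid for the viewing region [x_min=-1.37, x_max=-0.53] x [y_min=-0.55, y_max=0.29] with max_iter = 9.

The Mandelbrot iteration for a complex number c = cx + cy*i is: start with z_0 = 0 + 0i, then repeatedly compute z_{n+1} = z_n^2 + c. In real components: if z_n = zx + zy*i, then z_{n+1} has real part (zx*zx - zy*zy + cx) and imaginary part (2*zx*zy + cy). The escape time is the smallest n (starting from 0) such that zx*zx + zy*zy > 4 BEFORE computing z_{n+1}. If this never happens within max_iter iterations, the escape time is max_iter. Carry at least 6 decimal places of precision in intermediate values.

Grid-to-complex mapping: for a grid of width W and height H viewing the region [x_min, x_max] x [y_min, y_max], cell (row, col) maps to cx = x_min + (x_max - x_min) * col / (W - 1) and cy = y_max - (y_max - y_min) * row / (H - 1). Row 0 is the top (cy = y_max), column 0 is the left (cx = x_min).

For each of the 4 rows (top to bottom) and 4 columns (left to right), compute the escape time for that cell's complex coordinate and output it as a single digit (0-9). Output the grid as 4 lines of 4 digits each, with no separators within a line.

(row=0, col=0): c = -1.3700 + 0.2900i → escape time 6
(row=0, col=1): c = -1.0900 + 0.2900i → escape time 9
(row=0, col=2): c = -0.8100 + 0.2900i → escape time 9
(row=0, col=3): c = -0.5300 + 0.2900i → escape time 9
(row=1, col=0): c = -1.3700 + 0.0100i → escape time 9
(row=1, col=1): c = -1.0900 + 0.0100i → escape time 9
(row=1, col=2): c = -0.8100 + 0.0100i → escape time 9
(row=1, col=3): c = -0.5300 + 0.0100i → escape time 9
(row=2, col=0): c = -1.3700 + -0.2700i → escape time 6
(row=2, col=1): c = -1.0900 + -0.2700i → escape time 9
(row=2, col=2): c = -0.8100 + -0.2700i → escape time 9
(row=2, col=3): c = -0.5300 + -0.2700i → escape time 9
(row=3, col=0): c = -1.3700 + -0.5500i → escape time 3
(row=3, col=1): c = -1.0900 + -0.5500i → escape time 5
(row=3, col=2): c = -0.8100 + -0.5500i → escape time 6
(row=3, col=3): c = -0.5300 + -0.5500i → escape time 9

Answer: 6999
9999
6999
3569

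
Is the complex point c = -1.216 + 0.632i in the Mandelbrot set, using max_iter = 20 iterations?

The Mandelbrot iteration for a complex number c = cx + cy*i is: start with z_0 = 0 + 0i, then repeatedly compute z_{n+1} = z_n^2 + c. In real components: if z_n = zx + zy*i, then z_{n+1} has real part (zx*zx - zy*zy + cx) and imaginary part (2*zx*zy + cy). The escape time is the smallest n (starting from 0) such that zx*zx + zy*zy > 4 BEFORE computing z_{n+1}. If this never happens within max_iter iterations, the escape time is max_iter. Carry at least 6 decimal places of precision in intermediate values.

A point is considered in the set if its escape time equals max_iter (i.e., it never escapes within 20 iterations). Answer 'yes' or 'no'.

Answer: no

Derivation:
z_0 = 0 + 0i, c = -1.2160 + 0.6320i
Iter 1: z = -1.2160 + 0.6320i, |z|^2 = 1.8781
Iter 2: z = -0.1368 + -0.9050i, |z|^2 = 0.8378
Iter 3: z = -2.0164 + 0.8796i, |z|^2 = 4.8393
Escaped at iteration 3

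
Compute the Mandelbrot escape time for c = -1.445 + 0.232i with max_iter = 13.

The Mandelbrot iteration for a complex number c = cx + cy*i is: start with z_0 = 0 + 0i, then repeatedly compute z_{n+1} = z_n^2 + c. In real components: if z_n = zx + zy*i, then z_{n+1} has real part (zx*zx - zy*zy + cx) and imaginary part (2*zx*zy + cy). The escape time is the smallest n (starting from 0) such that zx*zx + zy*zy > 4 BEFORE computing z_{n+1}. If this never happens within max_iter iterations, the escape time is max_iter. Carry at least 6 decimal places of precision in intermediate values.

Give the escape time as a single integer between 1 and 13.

Answer: 5

Derivation:
z_0 = 0 + 0i, c = -1.4450 + 0.2320i
Iter 1: z = -1.4450 + 0.2320i, |z|^2 = 2.1418
Iter 2: z = 0.5892 + -0.4385i, |z|^2 = 0.5394
Iter 3: z = -1.2901 + -0.2847i, |z|^2 = 1.7454
Iter 4: z = 0.1383 + 0.9666i, |z|^2 = 0.9535
Iter 5: z = -2.3602 + 0.4994i, |z|^2 = 5.8199
Escaped at iteration 5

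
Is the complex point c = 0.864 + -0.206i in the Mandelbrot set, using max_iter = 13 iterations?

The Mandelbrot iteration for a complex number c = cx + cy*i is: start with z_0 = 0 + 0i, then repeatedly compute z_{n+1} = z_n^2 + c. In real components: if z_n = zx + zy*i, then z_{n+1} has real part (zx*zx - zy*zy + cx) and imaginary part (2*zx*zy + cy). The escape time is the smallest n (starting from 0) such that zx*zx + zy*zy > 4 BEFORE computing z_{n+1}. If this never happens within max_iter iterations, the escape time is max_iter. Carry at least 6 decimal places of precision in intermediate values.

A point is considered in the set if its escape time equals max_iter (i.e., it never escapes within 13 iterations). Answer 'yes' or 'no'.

z_0 = 0 + 0i, c = 0.8640 + -0.2060i
Iter 1: z = 0.8640 + -0.2060i, |z|^2 = 0.7889
Iter 2: z = 1.5681 + -0.5620i, |z|^2 = 2.7746
Iter 3: z = 3.0070 + -1.9684i, |z|^2 = 12.9167
Escaped at iteration 3

Answer: no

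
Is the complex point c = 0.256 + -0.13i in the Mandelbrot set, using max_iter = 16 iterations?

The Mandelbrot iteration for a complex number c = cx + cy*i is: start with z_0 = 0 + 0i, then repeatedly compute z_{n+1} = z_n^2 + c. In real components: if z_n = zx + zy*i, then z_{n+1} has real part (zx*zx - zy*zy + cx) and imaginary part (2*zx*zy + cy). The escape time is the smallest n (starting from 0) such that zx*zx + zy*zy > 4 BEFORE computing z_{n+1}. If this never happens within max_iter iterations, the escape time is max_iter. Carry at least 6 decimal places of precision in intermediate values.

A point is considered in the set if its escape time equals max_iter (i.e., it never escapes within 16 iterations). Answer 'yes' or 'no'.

Answer: yes

Derivation:
z_0 = 0 + 0i, c = 0.2560 + -0.1300i
Iter 1: z = 0.2560 + -0.1300i, |z|^2 = 0.0824
Iter 2: z = 0.3046 + -0.1966i, |z|^2 = 0.1314
Iter 3: z = 0.3102 + -0.2498i, |z|^2 = 0.1586
Iter 4: z = 0.2898 + -0.2849i, |z|^2 = 0.1652
Iter 5: z = 0.2588 + -0.2952i, |z|^2 = 0.1541
Iter 6: z = 0.2359 + -0.2828i, |z|^2 = 0.1356
Iter 7: z = 0.2317 + -0.2634i, |z|^2 = 0.1230
Iter 8: z = 0.2403 + -0.2520i, |z|^2 = 0.1213
Iter 9: z = 0.2502 + -0.2511i, |z|^2 = 0.1257
Iter 10: z = 0.2555 + -0.2557i, |z|^2 = 0.1307
Iter 11: z = 0.2559 + -0.2607i, |z|^2 = 0.1335
Iter 12: z = 0.2536 + -0.2634i, |z|^2 = 0.1337
Iter 13: z = 0.2509 + -0.2636i, |z|^2 = 0.1324
Iter 14: z = 0.2495 + -0.2623i, |z|^2 = 0.1310
Iter 15: z = 0.2495 + -0.2609i, |z|^2 = 0.1303
Did not escape in 16 iterations → in set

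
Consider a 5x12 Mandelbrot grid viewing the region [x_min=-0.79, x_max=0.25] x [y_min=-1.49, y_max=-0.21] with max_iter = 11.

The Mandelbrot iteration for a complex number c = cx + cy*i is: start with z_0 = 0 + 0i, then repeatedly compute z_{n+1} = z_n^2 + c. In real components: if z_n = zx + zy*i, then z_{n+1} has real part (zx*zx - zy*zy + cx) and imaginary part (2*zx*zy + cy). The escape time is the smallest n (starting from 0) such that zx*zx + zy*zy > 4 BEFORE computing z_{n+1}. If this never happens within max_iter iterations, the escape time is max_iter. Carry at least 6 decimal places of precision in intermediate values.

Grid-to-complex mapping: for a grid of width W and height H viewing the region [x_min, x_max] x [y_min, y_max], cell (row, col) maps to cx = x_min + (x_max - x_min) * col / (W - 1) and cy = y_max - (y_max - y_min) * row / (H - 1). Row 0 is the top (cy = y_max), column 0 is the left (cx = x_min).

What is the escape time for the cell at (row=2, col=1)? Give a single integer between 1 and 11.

Answer: 11

Derivation:
z_0 = 0 + 0i, c = -0.5300 + -0.4427i
Iter 1: z = -0.5300 + -0.4427i, |z|^2 = 0.4769
Iter 2: z = -0.4451 + 0.0266i, |z|^2 = 0.1988
Iter 3: z = -0.3326 + -0.4664i, |z|^2 = 0.3281
Iter 4: z = -0.6369 + -0.1325i, |z|^2 = 0.4232
Iter 5: z = -0.1419 + -0.2739i, |z|^2 = 0.0952
Iter 6: z = -0.5849 + -0.3650i, |z|^2 = 0.4753
Iter 7: z = -0.3211 + -0.0158i, |z|^2 = 0.1034
Iter 8: z = -0.4271 + -0.4326i, |z|^2 = 0.3696
Iter 9: z = -0.5347 + -0.0732i, |z|^2 = 0.2912
Iter 10: z = -0.2495 + -0.3645i, |z|^2 = 0.1951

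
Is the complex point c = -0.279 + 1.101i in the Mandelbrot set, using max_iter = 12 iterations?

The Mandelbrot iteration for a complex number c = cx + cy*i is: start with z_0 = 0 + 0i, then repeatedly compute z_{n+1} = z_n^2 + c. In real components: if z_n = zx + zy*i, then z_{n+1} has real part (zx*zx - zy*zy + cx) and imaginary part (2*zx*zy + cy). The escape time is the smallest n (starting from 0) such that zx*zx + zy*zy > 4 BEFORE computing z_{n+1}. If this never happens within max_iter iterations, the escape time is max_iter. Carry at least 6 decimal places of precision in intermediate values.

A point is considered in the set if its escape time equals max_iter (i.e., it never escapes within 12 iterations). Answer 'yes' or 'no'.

z_0 = 0 + 0i, c = -0.2790 + 1.1010i
Iter 1: z = -0.2790 + 1.1010i, |z|^2 = 1.2900
Iter 2: z = -1.4134 + 0.4866i, |z|^2 = 2.2344
Iter 3: z = 1.4818 + -0.2746i, |z|^2 = 2.2710
Iter 4: z = 1.8412 + 0.2872i, |z|^2 = 3.4726
Iter 5: z = 3.0286 + 2.1586i, |z|^2 = 13.8323
Escaped at iteration 5

Answer: no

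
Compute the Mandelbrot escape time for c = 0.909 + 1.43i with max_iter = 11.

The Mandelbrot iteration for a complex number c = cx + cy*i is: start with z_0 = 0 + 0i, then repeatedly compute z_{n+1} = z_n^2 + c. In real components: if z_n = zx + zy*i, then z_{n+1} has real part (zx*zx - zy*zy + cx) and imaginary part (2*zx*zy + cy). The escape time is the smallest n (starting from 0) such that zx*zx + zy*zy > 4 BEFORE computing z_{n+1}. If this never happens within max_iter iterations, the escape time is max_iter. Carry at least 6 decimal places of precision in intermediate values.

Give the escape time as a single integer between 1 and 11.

Answer: 2

Derivation:
z_0 = 0 + 0i, c = 0.9090 + 1.4300i
Iter 1: z = 0.9090 + 1.4300i, |z|^2 = 2.8712
Iter 2: z = -0.3096 + 4.0297i, |z|^2 = 16.3347
Escaped at iteration 2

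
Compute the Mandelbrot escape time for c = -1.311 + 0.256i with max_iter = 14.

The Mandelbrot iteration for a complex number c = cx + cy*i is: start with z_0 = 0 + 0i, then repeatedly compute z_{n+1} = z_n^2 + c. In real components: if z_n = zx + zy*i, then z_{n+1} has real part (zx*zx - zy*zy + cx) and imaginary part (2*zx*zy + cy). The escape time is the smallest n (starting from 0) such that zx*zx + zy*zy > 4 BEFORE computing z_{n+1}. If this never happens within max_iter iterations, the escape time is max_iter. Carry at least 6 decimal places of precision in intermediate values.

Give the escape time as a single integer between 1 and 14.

Answer: 7

Derivation:
z_0 = 0 + 0i, c = -1.3110 + 0.2560i
Iter 1: z = -1.3110 + 0.2560i, |z|^2 = 1.7843
Iter 2: z = 0.3422 + -0.4152i, |z|^2 = 0.2895
Iter 3: z = -1.3663 + -0.0282i, |z|^2 = 1.8676
Iter 4: z = 0.5551 + 0.3330i, |z|^2 = 0.4190
Iter 5: z = -1.1138 + 0.6257i, |z|^2 = 1.6320
Iter 6: z = -0.4619 + -1.1377i, |z|^2 = 1.5077
Iter 7: z = -2.3920 + 1.3070i, |z|^2 = 7.4299
Escaped at iteration 7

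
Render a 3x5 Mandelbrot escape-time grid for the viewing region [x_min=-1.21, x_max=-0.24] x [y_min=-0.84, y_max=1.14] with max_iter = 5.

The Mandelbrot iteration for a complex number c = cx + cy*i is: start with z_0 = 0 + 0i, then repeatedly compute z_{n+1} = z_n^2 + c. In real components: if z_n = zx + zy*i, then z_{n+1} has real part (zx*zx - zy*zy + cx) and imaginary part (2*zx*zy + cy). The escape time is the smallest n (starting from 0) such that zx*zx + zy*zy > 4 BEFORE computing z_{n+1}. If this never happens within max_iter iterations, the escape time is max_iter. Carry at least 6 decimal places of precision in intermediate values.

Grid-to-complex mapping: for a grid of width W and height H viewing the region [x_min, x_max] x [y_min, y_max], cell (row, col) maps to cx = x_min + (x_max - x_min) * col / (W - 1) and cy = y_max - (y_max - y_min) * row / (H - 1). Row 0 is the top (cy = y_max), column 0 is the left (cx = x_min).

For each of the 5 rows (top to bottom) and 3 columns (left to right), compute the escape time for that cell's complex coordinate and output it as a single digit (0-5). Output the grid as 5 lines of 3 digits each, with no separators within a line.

(row=0, col=0): c = -1.2100 + 1.1400i → escape time 3
(row=0, col=1): c = -0.7250 + 1.1400i → escape time 3
(row=0, col=2): c = -0.2400 + 1.1400i → escape time 4
(row=1, col=0): c = -1.2100 + 0.6450i → escape time 3
(row=1, col=1): c = -0.7250 + 0.6450i → escape time 5
(row=1, col=2): c = -0.2400 + 0.6450i → escape time 5
(row=2, col=0): c = -1.2100 + 0.1500i → escape time 5
(row=2, col=1): c = -0.7250 + 0.1500i → escape time 5
(row=2, col=2): c = -0.2400 + 0.1500i → escape time 5
(row=3, col=0): c = -1.2100 + -0.3450i → escape time 5
(row=3, col=1): c = -0.7250 + -0.3450i → escape time 5
(row=3, col=2): c = -0.2400 + -0.3450i → escape time 5
(row=4, col=0): c = -1.2100 + -0.8400i → escape time 3
(row=4, col=1): c = -0.7250 + -0.8400i → escape time 4
(row=4, col=2): c = -0.2400 + -0.8400i → escape time 5

Answer: 334
355
555
555
345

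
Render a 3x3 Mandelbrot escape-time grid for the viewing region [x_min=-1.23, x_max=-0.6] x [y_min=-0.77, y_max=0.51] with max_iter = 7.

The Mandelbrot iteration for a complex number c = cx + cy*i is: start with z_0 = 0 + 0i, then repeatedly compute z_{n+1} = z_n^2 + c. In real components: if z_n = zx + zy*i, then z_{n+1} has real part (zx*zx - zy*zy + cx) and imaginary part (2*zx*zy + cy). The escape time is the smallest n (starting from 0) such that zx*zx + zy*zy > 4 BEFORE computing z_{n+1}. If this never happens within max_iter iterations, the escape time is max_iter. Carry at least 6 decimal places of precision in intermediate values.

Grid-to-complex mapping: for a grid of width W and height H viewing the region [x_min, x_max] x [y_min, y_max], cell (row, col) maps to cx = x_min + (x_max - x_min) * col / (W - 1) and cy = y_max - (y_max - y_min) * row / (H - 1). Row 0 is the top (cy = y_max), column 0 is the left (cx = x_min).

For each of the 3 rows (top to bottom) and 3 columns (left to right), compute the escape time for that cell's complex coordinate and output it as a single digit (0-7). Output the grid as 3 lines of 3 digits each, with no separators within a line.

Answer: 457
777
345

Derivation:
(row=0, col=0): c = -1.2300 + 0.5100i → escape time 4
(row=0, col=1): c = -0.9150 + 0.5100i → escape time 5
(row=0, col=2): c = -0.6000 + 0.5100i → escape time 7
(row=1, col=0): c = -1.2300 + -0.1300i → escape time 7
(row=1, col=1): c = -0.9150 + -0.1300i → escape time 7
(row=1, col=2): c = -0.6000 + -0.1300i → escape time 7
(row=2, col=0): c = -1.2300 + -0.7700i → escape time 3
(row=2, col=1): c = -0.9150 + -0.7700i → escape time 4
(row=2, col=2): c = -0.6000 + -0.7700i → escape time 5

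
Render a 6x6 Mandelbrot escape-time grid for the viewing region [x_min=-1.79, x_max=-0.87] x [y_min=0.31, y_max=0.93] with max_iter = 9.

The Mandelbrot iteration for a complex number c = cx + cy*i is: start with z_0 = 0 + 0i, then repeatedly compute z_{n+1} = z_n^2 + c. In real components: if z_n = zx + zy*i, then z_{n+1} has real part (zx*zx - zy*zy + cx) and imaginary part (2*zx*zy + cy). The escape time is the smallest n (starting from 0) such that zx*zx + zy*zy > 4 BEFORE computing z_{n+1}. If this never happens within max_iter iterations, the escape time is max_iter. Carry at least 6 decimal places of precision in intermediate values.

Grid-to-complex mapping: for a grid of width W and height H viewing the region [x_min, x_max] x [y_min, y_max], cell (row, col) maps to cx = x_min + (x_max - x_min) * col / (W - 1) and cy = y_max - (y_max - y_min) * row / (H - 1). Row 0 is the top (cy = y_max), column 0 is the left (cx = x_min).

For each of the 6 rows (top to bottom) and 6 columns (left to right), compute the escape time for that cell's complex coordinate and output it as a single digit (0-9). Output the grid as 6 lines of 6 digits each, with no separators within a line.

(row=0, col=0): c = -1.7900 + 0.9300i → escape time 1
(row=0, col=1): c = -1.6060 + 0.9300i → escape time 2
(row=0, col=2): c = -1.4220 + 0.9300i → escape time 3
(row=0, col=3): c = -1.2380 + 0.9300i → escape time 3
(row=0, col=4): c = -1.0540 + 0.9300i → escape time 3
(row=0, col=5): c = -0.8700 + 0.9300i → escape time 3
(row=1, col=0): c = -1.7900 + 0.8060i → escape time 2
(row=1, col=1): c = -1.6060 + 0.8060i → escape time 3
(row=1, col=2): c = -1.4220 + 0.8060i → escape time 3
(row=1, col=3): c = -1.2380 + 0.8060i → escape time 3
(row=1, col=4): c = -1.0540 + 0.8060i → escape time 3
(row=1, col=5): c = -0.8700 + 0.8060i → escape time 4
(row=2, col=0): c = -1.7900 + 0.6820i → escape time 3
(row=2, col=1): c = -1.6060 + 0.6820i → escape time 3
(row=2, col=2): c = -1.4220 + 0.6820i → escape time 3
(row=2, col=3): c = -1.2380 + 0.6820i → escape time 3
(row=2, col=4): c = -1.0540 + 0.6820i → escape time 4
(row=2, col=5): c = -0.8700 + 0.6820i → escape time 4
(row=3, col=0): c = -1.7900 + 0.5580i → escape time 3
(row=3, col=1): c = -1.6060 + 0.5580i → escape time 3
(row=3, col=2): c = -1.4220 + 0.5580i → escape time 3
(row=3, col=3): c = -1.2380 + 0.5580i → escape time 3
(row=3, col=4): c = -1.0540 + 0.5580i → escape time 5
(row=3, col=5): c = -0.8700 + 0.5580i → escape time 5
(row=4, col=0): c = -1.7900 + 0.4340i → escape time 3
(row=4, col=1): c = -1.6060 + 0.4340i → escape time 3
(row=4, col=2): c = -1.4220 + 0.4340i → escape time 4
(row=4, col=3): c = -1.2380 + 0.4340i → escape time 6
(row=4, col=4): c = -1.0540 + 0.4340i → escape time 6
(row=4, col=5): c = -0.8700 + 0.4340i → escape time 6
(row=5, col=0): c = -1.7900 + 0.3100i → escape time 4
(row=5, col=1): c = -1.6060 + 0.3100i → escape time 4
(row=5, col=2): c = -1.4220 + 0.3100i → escape time 5
(row=5, col=3): c = -1.2380 + 0.3100i → escape time 9
(row=5, col=4): c = -1.0540 + 0.3100i → escape time 9
(row=5, col=5): c = -0.8700 + 0.3100i → escape time 9

Answer: 123333
233334
333344
333355
334666
445999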